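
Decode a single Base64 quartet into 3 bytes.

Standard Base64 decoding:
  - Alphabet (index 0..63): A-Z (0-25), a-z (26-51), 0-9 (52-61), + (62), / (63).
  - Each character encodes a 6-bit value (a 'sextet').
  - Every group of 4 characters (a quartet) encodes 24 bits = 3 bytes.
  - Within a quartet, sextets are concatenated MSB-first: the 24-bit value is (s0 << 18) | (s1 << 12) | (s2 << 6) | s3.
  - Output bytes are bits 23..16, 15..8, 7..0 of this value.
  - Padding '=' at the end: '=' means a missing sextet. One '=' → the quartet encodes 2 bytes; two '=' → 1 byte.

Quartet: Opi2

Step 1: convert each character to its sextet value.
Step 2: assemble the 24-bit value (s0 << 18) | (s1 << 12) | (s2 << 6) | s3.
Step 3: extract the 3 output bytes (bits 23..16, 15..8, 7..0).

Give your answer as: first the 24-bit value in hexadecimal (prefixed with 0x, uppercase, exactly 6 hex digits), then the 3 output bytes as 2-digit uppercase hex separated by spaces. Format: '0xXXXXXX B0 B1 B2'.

Sextets: O=14, p=41, i=34, 2=54
24-bit: (14<<18) | (41<<12) | (34<<6) | 54
      = 0x380000 | 0x029000 | 0x000880 | 0x000036
      = 0x3A98B6
Bytes: (v>>16)&0xFF=3A, (v>>8)&0xFF=98, v&0xFF=B6

Answer: 0x3A98B6 3A 98 B6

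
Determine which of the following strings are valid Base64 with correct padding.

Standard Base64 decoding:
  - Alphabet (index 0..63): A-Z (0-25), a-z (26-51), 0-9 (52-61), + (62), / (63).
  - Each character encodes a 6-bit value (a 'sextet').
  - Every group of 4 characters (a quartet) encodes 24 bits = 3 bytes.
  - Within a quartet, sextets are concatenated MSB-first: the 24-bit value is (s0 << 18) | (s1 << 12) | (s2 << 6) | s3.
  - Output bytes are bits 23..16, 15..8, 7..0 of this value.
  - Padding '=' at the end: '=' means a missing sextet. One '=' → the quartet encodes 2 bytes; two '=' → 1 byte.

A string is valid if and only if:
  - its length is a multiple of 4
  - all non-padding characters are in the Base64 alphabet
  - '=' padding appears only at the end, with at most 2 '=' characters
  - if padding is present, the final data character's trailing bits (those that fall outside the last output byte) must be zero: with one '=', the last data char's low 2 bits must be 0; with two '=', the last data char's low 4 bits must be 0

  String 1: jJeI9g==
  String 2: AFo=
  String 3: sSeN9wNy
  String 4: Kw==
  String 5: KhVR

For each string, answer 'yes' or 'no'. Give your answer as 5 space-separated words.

Answer: yes yes yes yes yes

Derivation:
String 1: 'jJeI9g==' → valid
String 2: 'AFo=' → valid
String 3: 'sSeN9wNy' → valid
String 4: 'Kw==' → valid
String 5: 'KhVR' → valid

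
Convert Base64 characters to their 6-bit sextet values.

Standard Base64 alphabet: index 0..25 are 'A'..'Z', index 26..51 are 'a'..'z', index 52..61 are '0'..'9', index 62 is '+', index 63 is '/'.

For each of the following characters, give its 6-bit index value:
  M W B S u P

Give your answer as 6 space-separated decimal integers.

Answer: 12 22 1 18 46 15

Derivation:
'M': A..Z range, ord('M') − ord('A') = 12
'W': A..Z range, ord('W') − ord('A') = 22
'B': A..Z range, ord('B') − ord('A') = 1
'S': A..Z range, ord('S') − ord('A') = 18
'u': a..z range, 26 + ord('u') − ord('a') = 46
'P': A..Z range, ord('P') − ord('A') = 15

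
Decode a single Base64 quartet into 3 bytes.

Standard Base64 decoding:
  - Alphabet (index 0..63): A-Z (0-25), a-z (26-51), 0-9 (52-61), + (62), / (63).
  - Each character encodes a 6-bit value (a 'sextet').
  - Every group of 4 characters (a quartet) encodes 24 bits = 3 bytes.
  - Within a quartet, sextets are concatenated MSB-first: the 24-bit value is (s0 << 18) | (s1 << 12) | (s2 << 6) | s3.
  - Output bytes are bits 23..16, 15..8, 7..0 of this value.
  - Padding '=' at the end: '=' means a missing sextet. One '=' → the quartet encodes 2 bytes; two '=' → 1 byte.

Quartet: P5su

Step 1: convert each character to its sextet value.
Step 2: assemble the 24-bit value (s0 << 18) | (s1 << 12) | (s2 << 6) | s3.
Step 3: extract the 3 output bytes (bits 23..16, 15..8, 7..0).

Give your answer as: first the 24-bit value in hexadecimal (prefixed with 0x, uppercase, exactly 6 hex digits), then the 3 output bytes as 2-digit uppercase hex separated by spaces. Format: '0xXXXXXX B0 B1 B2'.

Sextets: P=15, 5=57, s=44, u=46
24-bit: (15<<18) | (57<<12) | (44<<6) | 46
      = 0x3C0000 | 0x039000 | 0x000B00 | 0x00002E
      = 0x3F9B2E
Bytes: (v>>16)&0xFF=3F, (v>>8)&0xFF=9B, v&0xFF=2E

Answer: 0x3F9B2E 3F 9B 2E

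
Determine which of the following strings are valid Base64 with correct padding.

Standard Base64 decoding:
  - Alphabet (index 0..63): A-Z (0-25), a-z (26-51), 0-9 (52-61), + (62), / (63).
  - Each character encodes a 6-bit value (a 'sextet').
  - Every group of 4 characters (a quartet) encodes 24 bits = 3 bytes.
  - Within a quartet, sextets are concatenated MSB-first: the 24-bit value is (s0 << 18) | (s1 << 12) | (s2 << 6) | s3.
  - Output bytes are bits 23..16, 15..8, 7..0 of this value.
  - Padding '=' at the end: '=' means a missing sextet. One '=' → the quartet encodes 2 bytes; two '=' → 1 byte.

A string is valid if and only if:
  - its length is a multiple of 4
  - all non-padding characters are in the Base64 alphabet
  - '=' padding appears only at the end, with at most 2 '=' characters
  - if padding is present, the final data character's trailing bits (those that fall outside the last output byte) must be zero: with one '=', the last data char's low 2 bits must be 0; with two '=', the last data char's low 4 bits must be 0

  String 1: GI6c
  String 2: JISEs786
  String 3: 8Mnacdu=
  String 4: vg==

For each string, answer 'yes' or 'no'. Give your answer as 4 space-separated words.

String 1: 'GI6c' → valid
String 2: 'JISEs786' → valid
String 3: '8Mnacdu=' → invalid (bad trailing bits)
String 4: 'vg==' → valid

Answer: yes yes no yes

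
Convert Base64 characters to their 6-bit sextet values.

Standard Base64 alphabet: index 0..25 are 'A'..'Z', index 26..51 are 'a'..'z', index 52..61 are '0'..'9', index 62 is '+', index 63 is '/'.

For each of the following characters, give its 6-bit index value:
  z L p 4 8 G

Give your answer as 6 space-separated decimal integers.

'z': a..z range, 26 + ord('z') − ord('a') = 51
'L': A..Z range, ord('L') − ord('A') = 11
'p': a..z range, 26 + ord('p') − ord('a') = 41
'4': 0..9 range, 52 + ord('4') − ord('0') = 56
'8': 0..9 range, 52 + ord('8') − ord('0') = 60
'G': A..Z range, ord('G') − ord('A') = 6

Answer: 51 11 41 56 60 6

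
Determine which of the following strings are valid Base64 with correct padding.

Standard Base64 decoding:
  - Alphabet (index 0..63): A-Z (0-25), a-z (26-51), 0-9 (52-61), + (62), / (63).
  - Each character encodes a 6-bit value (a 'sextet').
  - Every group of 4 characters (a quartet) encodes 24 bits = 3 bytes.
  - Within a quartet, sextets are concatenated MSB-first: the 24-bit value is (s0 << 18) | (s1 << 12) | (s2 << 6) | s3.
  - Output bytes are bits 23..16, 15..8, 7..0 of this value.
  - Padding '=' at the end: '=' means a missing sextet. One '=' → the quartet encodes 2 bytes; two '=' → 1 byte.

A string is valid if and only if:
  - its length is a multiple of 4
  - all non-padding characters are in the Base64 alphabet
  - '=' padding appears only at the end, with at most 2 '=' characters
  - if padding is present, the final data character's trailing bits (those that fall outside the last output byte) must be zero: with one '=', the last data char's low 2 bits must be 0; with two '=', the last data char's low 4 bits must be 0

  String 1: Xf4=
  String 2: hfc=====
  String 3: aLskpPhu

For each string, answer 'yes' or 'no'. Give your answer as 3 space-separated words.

Answer: yes no yes

Derivation:
String 1: 'Xf4=' → valid
String 2: 'hfc=====' → invalid (5 pad chars (max 2))
String 3: 'aLskpPhu' → valid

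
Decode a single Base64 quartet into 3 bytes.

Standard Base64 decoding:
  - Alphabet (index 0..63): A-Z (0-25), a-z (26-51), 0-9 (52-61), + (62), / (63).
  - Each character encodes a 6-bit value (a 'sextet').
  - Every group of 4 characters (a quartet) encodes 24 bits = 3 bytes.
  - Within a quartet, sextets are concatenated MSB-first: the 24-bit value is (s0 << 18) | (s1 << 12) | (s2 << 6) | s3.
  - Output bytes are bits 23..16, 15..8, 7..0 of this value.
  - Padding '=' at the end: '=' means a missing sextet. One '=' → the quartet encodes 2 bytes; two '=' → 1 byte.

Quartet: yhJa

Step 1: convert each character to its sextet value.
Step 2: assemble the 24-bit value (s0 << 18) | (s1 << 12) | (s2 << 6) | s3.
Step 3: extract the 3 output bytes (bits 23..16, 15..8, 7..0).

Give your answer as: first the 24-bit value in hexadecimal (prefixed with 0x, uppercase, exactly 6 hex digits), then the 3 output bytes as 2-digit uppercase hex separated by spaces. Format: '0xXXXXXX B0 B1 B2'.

Answer: 0xCA125A CA 12 5A

Derivation:
Sextets: y=50, h=33, J=9, a=26
24-bit: (50<<18) | (33<<12) | (9<<6) | 26
      = 0xC80000 | 0x021000 | 0x000240 | 0x00001A
      = 0xCA125A
Bytes: (v>>16)&0xFF=CA, (v>>8)&0xFF=12, v&0xFF=5A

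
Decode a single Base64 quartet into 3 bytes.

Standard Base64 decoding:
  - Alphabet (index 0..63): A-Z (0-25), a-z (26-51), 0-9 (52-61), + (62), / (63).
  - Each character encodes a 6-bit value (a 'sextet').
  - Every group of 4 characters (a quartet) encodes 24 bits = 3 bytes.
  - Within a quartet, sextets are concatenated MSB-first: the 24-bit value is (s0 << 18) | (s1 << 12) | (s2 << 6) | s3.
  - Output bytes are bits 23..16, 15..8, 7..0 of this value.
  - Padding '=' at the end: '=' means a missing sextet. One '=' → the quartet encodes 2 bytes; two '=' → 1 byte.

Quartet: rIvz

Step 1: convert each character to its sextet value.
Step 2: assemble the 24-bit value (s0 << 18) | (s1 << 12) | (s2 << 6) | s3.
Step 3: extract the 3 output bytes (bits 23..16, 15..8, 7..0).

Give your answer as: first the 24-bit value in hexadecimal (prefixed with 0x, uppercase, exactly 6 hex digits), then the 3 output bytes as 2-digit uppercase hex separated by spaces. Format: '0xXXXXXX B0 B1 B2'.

Sextets: r=43, I=8, v=47, z=51
24-bit: (43<<18) | (8<<12) | (47<<6) | 51
      = 0xAC0000 | 0x008000 | 0x000BC0 | 0x000033
      = 0xAC8BF3
Bytes: (v>>16)&0xFF=AC, (v>>8)&0xFF=8B, v&0xFF=F3

Answer: 0xAC8BF3 AC 8B F3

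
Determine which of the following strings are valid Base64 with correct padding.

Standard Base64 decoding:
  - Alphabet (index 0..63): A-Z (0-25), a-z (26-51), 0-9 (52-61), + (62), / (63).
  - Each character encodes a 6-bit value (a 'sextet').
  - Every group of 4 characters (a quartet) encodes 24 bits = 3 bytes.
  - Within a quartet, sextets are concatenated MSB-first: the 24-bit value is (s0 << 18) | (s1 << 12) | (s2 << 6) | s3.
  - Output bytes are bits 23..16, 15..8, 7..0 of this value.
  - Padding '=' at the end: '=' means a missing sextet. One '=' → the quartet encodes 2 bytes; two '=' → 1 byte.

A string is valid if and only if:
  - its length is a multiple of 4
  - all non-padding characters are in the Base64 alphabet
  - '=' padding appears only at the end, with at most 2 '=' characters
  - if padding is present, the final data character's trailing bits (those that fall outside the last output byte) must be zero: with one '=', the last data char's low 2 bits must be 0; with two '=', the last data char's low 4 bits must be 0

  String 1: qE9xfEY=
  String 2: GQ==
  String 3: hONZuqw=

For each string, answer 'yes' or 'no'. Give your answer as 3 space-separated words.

Answer: yes yes yes

Derivation:
String 1: 'qE9xfEY=' → valid
String 2: 'GQ==' → valid
String 3: 'hONZuqw=' → valid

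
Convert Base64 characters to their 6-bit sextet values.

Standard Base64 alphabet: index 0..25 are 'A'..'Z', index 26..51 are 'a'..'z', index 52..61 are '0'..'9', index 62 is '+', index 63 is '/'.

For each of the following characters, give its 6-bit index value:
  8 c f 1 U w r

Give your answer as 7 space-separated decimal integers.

Answer: 60 28 31 53 20 48 43

Derivation:
'8': 0..9 range, 52 + ord('8') − ord('0') = 60
'c': a..z range, 26 + ord('c') − ord('a') = 28
'f': a..z range, 26 + ord('f') − ord('a') = 31
'1': 0..9 range, 52 + ord('1') − ord('0') = 53
'U': A..Z range, ord('U') − ord('A') = 20
'w': a..z range, 26 + ord('w') − ord('a') = 48
'r': a..z range, 26 + ord('r') − ord('a') = 43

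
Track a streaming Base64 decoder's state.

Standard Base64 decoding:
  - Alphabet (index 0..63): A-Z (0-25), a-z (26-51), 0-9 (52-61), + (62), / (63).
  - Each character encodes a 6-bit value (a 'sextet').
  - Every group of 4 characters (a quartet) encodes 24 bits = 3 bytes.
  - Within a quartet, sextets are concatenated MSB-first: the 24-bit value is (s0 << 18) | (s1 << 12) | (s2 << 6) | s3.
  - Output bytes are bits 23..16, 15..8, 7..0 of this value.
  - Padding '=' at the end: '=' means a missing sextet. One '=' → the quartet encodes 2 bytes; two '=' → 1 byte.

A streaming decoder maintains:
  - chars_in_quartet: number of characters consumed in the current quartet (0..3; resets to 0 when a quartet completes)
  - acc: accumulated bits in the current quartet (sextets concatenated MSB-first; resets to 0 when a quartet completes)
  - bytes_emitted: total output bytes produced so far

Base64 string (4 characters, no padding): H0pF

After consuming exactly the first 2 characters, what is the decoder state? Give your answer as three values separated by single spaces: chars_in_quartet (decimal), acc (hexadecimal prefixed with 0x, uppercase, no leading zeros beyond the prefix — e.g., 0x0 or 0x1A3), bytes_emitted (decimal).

Answer: 2 0x1F4 0

Derivation:
After char 0 ('H'=7): chars_in_quartet=1 acc=0x7 bytes_emitted=0
After char 1 ('0'=52): chars_in_quartet=2 acc=0x1F4 bytes_emitted=0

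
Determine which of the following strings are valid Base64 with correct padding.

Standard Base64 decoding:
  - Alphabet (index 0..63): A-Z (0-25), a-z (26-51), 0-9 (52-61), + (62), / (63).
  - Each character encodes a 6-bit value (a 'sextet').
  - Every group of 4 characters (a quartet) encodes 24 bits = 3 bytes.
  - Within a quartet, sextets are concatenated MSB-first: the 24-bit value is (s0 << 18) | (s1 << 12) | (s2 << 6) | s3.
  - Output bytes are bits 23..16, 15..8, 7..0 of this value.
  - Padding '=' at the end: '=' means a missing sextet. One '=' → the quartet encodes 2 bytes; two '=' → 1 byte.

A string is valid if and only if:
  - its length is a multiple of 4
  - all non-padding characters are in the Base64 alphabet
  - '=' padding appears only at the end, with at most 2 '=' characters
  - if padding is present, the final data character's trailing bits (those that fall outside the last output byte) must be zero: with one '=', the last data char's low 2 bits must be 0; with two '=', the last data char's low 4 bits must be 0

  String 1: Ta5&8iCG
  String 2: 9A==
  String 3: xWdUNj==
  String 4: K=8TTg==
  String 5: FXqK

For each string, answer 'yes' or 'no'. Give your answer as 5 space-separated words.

Answer: no yes no no yes

Derivation:
String 1: 'Ta5&8iCG' → invalid (bad char(s): ['&'])
String 2: '9A==' → valid
String 3: 'xWdUNj==' → invalid (bad trailing bits)
String 4: 'K=8TTg==' → invalid (bad char(s): ['=']; '=' in middle)
String 5: 'FXqK' → valid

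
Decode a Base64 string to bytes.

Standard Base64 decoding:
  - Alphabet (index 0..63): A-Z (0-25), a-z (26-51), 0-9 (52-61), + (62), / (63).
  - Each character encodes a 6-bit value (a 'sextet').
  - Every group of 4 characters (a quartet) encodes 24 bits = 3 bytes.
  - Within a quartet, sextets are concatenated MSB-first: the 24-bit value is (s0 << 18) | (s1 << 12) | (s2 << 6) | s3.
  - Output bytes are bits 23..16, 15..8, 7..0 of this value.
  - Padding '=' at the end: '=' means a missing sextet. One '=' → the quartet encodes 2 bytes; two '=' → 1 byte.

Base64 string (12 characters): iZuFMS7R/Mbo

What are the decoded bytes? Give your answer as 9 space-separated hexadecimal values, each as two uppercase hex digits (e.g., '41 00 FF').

After char 0 ('i'=34): chars_in_quartet=1 acc=0x22 bytes_emitted=0
After char 1 ('Z'=25): chars_in_quartet=2 acc=0x899 bytes_emitted=0
After char 2 ('u'=46): chars_in_quartet=3 acc=0x2266E bytes_emitted=0
After char 3 ('F'=5): chars_in_quartet=4 acc=0x899B85 -> emit 89 9B 85, reset; bytes_emitted=3
After char 4 ('M'=12): chars_in_quartet=1 acc=0xC bytes_emitted=3
After char 5 ('S'=18): chars_in_quartet=2 acc=0x312 bytes_emitted=3
After char 6 ('7'=59): chars_in_quartet=3 acc=0xC4BB bytes_emitted=3
After char 7 ('R'=17): chars_in_quartet=4 acc=0x312ED1 -> emit 31 2E D1, reset; bytes_emitted=6
After char 8 ('/'=63): chars_in_quartet=1 acc=0x3F bytes_emitted=6
After char 9 ('M'=12): chars_in_quartet=2 acc=0xFCC bytes_emitted=6
After char 10 ('b'=27): chars_in_quartet=3 acc=0x3F31B bytes_emitted=6
After char 11 ('o'=40): chars_in_quartet=4 acc=0xFCC6E8 -> emit FC C6 E8, reset; bytes_emitted=9

Answer: 89 9B 85 31 2E D1 FC C6 E8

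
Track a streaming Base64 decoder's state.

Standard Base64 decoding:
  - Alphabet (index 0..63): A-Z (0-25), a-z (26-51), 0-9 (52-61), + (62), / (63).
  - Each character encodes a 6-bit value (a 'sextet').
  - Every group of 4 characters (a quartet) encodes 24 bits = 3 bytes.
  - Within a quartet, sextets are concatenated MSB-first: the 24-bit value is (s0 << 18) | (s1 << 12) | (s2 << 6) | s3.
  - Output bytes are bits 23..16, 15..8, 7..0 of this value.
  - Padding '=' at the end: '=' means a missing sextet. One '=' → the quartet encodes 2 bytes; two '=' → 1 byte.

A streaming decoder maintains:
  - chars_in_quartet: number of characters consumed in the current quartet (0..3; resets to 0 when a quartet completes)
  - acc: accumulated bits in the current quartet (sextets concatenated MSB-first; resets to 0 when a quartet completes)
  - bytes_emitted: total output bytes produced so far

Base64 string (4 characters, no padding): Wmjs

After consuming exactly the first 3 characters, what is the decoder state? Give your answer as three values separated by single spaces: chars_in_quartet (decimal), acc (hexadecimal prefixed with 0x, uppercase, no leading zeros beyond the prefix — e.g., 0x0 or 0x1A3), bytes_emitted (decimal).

Answer: 3 0x169A3 0

Derivation:
After char 0 ('W'=22): chars_in_quartet=1 acc=0x16 bytes_emitted=0
After char 1 ('m'=38): chars_in_quartet=2 acc=0x5A6 bytes_emitted=0
After char 2 ('j'=35): chars_in_quartet=3 acc=0x169A3 bytes_emitted=0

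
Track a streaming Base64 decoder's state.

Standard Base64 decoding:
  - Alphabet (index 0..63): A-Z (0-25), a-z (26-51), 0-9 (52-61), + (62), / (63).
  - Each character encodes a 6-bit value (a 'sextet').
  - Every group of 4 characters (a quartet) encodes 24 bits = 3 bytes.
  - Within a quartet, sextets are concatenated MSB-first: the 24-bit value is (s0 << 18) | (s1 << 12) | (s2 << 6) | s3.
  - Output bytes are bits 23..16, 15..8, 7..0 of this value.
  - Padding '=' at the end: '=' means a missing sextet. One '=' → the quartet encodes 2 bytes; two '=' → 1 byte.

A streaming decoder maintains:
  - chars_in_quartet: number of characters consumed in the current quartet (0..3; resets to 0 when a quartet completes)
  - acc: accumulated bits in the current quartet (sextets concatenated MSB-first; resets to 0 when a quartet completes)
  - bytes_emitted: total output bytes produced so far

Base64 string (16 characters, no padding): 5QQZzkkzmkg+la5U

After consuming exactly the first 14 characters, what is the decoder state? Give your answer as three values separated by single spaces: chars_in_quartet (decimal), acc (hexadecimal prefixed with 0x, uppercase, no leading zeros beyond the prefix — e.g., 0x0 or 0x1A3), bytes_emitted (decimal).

After char 0 ('5'=57): chars_in_quartet=1 acc=0x39 bytes_emitted=0
After char 1 ('Q'=16): chars_in_quartet=2 acc=0xE50 bytes_emitted=0
After char 2 ('Q'=16): chars_in_quartet=3 acc=0x39410 bytes_emitted=0
After char 3 ('Z'=25): chars_in_quartet=4 acc=0xE50419 -> emit E5 04 19, reset; bytes_emitted=3
After char 4 ('z'=51): chars_in_quartet=1 acc=0x33 bytes_emitted=3
After char 5 ('k'=36): chars_in_quartet=2 acc=0xCE4 bytes_emitted=3
After char 6 ('k'=36): chars_in_quartet=3 acc=0x33924 bytes_emitted=3
After char 7 ('z'=51): chars_in_quartet=4 acc=0xCE4933 -> emit CE 49 33, reset; bytes_emitted=6
After char 8 ('m'=38): chars_in_quartet=1 acc=0x26 bytes_emitted=6
After char 9 ('k'=36): chars_in_quartet=2 acc=0x9A4 bytes_emitted=6
After char 10 ('g'=32): chars_in_quartet=3 acc=0x26920 bytes_emitted=6
After char 11 ('+'=62): chars_in_quartet=4 acc=0x9A483E -> emit 9A 48 3E, reset; bytes_emitted=9
After char 12 ('l'=37): chars_in_quartet=1 acc=0x25 bytes_emitted=9
After char 13 ('a'=26): chars_in_quartet=2 acc=0x95A bytes_emitted=9

Answer: 2 0x95A 9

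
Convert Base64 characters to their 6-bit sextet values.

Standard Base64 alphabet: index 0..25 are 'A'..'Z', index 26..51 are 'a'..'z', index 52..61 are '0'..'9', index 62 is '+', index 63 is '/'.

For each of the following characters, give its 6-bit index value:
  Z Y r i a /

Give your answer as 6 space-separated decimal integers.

Answer: 25 24 43 34 26 63

Derivation:
'Z': A..Z range, ord('Z') − ord('A') = 25
'Y': A..Z range, ord('Y') − ord('A') = 24
'r': a..z range, 26 + ord('r') − ord('a') = 43
'i': a..z range, 26 + ord('i') − ord('a') = 34
'a': a..z range, 26 + ord('a') − ord('a') = 26
'/': index 63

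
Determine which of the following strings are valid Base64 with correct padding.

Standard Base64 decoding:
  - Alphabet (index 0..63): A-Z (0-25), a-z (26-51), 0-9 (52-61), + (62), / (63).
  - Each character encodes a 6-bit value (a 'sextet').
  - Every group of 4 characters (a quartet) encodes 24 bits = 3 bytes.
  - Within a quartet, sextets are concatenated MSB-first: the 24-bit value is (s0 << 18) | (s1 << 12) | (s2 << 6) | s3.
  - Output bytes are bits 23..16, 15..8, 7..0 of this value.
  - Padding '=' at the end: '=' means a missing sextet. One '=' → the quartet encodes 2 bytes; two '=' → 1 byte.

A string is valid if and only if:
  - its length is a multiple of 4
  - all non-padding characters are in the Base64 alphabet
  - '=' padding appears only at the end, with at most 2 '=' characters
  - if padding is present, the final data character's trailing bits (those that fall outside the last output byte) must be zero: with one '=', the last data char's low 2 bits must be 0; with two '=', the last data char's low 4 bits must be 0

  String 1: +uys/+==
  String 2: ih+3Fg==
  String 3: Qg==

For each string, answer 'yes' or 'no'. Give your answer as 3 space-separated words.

Answer: no yes yes

Derivation:
String 1: '+uys/+==' → invalid (bad trailing bits)
String 2: 'ih+3Fg==' → valid
String 3: 'Qg==' → valid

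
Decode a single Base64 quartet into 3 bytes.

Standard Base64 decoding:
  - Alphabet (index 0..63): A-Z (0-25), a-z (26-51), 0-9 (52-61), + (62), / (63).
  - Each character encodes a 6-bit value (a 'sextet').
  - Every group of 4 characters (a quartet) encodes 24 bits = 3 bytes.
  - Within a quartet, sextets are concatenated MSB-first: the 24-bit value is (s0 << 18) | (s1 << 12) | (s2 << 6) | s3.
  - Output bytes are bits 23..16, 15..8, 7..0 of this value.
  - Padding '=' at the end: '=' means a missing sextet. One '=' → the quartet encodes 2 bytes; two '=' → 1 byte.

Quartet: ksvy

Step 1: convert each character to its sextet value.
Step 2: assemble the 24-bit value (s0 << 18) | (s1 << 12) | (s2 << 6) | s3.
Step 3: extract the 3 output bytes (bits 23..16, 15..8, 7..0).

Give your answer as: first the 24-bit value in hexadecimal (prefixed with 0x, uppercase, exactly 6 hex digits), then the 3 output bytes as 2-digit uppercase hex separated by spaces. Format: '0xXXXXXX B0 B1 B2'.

Answer: 0x92CBF2 92 CB F2

Derivation:
Sextets: k=36, s=44, v=47, y=50
24-bit: (36<<18) | (44<<12) | (47<<6) | 50
      = 0x900000 | 0x02C000 | 0x000BC0 | 0x000032
      = 0x92CBF2
Bytes: (v>>16)&0xFF=92, (v>>8)&0xFF=CB, v&0xFF=F2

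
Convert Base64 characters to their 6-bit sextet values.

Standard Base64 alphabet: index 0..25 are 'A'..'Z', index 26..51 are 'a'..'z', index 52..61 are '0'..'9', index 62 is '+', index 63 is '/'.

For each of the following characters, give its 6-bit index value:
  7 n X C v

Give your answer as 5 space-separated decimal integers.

'7': 0..9 range, 52 + ord('7') − ord('0') = 59
'n': a..z range, 26 + ord('n') − ord('a') = 39
'X': A..Z range, ord('X') − ord('A') = 23
'C': A..Z range, ord('C') − ord('A') = 2
'v': a..z range, 26 + ord('v') − ord('a') = 47

Answer: 59 39 23 2 47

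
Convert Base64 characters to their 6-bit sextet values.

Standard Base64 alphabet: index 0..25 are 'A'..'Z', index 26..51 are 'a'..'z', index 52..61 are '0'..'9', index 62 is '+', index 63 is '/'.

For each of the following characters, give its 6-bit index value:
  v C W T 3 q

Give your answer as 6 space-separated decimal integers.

Answer: 47 2 22 19 55 42

Derivation:
'v': a..z range, 26 + ord('v') − ord('a') = 47
'C': A..Z range, ord('C') − ord('A') = 2
'W': A..Z range, ord('W') − ord('A') = 22
'T': A..Z range, ord('T') − ord('A') = 19
'3': 0..9 range, 52 + ord('3') − ord('0') = 55
'q': a..z range, 26 + ord('q') − ord('a') = 42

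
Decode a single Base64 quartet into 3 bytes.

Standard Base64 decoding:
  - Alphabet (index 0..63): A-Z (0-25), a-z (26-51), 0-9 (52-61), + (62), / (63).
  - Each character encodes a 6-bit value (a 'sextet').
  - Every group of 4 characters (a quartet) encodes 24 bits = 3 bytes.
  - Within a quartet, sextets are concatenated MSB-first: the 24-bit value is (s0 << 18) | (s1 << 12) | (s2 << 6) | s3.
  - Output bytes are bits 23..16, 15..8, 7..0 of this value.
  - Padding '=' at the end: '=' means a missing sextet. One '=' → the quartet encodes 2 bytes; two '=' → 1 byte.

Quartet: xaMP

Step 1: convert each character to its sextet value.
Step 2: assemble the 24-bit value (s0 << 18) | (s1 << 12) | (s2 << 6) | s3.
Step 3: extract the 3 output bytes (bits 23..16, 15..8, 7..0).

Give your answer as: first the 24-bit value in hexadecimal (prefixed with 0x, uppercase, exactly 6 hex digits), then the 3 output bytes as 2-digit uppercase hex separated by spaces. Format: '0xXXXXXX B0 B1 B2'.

Sextets: x=49, a=26, M=12, P=15
24-bit: (49<<18) | (26<<12) | (12<<6) | 15
      = 0xC40000 | 0x01A000 | 0x000300 | 0x00000F
      = 0xC5A30F
Bytes: (v>>16)&0xFF=C5, (v>>8)&0xFF=A3, v&0xFF=0F

Answer: 0xC5A30F C5 A3 0F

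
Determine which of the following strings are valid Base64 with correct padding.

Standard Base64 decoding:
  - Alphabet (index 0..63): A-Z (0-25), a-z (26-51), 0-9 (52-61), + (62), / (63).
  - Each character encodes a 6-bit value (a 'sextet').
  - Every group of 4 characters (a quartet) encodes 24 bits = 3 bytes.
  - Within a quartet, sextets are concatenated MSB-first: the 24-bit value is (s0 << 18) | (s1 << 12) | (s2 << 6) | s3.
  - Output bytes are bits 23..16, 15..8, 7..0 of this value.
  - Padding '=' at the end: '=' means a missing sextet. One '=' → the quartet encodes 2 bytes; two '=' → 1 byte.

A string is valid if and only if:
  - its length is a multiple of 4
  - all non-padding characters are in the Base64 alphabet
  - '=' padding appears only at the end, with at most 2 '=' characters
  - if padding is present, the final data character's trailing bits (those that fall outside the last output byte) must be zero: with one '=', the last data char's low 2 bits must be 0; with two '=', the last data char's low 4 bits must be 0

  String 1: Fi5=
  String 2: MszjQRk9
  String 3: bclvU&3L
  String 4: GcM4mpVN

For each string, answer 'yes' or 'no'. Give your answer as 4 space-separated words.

String 1: 'Fi5=' → invalid (bad trailing bits)
String 2: 'MszjQRk9' → valid
String 3: 'bclvU&3L' → invalid (bad char(s): ['&'])
String 4: 'GcM4mpVN' → valid

Answer: no yes no yes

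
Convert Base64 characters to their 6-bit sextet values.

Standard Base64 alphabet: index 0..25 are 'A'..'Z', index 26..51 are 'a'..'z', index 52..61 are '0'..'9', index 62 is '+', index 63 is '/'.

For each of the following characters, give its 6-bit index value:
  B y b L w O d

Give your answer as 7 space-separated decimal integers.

'B': A..Z range, ord('B') − ord('A') = 1
'y': a..z range, 26 + ord('y') − ord('a') = 50
'b': a..z range, 26 + ord('b') − ord('a') = 27
'L': A..Z range, ord('L') − ord('A') = 11
'w': a..z range, 26 + ord('w') − ord('a') = 48
'O': A..Z range, ord('O') − ord('A') = 14
'd': a..z range, 26 + ord('d') − ord('a') = 29

Answer: 1 50 27 11 48 14 29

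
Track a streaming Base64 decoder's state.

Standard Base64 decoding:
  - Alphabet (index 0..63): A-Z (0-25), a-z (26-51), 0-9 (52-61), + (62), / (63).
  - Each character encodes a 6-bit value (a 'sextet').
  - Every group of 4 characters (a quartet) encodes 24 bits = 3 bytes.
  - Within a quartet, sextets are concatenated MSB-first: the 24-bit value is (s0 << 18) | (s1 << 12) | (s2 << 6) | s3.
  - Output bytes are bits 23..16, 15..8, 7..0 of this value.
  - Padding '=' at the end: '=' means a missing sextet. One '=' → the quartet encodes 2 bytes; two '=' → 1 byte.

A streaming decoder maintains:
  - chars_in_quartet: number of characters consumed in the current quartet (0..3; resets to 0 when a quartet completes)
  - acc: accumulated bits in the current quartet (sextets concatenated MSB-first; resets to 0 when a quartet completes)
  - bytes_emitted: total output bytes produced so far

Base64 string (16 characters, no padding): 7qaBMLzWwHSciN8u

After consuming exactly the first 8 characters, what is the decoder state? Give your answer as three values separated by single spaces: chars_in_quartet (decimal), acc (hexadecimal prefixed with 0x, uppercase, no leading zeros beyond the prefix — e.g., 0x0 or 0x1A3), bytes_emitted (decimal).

After char 0 ('7'=59): chars_in_quartet=1 acc=0x3B bytes_emitted=0
After char 1 ('q'=42): chars_in_quartet=2 acc=0xEEA bytes_emitted=0
After char 2 ('a'=26): chars_in_quartet=3 acc=0x3BA9A bytes_emitted=0
After char 3 ('B'=1): chars_in_quartet=4 acc=0xEEA681 -> emit EE A6 81, reset; bytes_emitted=3
After char 4 ('M'=12): chars_in_quartet=1 acc=0xC bytes_emitted=3
After char 5 ('L'=11): chars_in_quartet=2 acc=0x30B bytes_emitted=3
After char 6 ('z'=51): chars_in_quartet=3 acc=0xC2F3 bytes_emitted=3
After char 7 ('W'=22): chars_in_quartet=4 acc=0x30BCD6 -> emit 30 BC D6, reset; bytes_emitted=6

Answer: 0 0x0 6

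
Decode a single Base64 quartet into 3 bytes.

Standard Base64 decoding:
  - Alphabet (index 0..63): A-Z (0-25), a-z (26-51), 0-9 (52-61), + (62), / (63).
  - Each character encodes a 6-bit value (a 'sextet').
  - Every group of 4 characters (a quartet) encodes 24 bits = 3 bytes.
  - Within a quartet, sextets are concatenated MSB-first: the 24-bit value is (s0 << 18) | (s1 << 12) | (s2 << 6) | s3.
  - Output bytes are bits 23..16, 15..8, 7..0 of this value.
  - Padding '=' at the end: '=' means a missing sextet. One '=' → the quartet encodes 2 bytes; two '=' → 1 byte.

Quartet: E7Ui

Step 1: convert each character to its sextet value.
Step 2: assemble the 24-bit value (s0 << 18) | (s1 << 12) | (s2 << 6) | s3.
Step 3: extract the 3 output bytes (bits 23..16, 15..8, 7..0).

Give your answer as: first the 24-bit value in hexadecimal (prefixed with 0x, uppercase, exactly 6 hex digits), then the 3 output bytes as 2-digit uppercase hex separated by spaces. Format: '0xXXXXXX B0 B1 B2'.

Answer: 0x13B522 13 B5 22

Derivation:
Sextets: E=4, 7=59, U=20, i=34
24-bit: (4<<18) | (59<<12) | (20<<6) | 34
      = 0x100000 | 0x03B000 | 0x000500 | 0x000022
      = 0x13B522
Bytes: (v>>16)&0xFF=13, (v>>8)&0xFF=B5, v&0xFF=22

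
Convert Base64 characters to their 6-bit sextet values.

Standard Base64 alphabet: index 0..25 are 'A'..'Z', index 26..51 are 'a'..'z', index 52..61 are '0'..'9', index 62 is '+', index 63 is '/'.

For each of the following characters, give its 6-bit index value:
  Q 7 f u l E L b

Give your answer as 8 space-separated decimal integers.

Answer: 16 59 31 46 37 4 11 27

Derivation:
'Q': A..Z range, ord('Q') − ord('A') = 16
'7': 0..9 range, 52 + ord('7') − ord('0') = 59
'f': a..z range, 26 + ord('f') − ord('a') = 31
'u': a..z range, 26 + ord('u') − ord('a') = 46
'l': a..z range, 26 + ord('l') − ord('a') = 37
'E': A..Z range, ord('E') − ord('A') = 4
'L': A..Z range, ord('L') − ord('A') = 11
'b': a..z range, 26 + ord('b') − ord('a') = 27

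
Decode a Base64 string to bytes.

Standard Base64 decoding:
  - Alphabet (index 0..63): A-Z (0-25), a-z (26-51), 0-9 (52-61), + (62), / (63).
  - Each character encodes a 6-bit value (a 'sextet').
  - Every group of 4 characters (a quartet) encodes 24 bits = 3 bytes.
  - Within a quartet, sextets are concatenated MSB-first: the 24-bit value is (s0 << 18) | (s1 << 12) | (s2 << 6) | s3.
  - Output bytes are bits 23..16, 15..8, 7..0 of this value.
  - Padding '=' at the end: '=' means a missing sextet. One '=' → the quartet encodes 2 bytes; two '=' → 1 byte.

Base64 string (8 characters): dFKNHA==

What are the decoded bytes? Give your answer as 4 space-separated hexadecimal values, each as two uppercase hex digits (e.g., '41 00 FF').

Answer: 74 52 8D 1C

Derivation:
After char 0 ('d'=29): chars_in_quartet=1 acc=0x1D bytes_emitted=0
After char 1 ('F'=5): chars_in_quartet=2 acc=0x745 bytes_emitted=0
After char 2 ('K'=10): chars_in_quartet=3 acc=0x1D14A bytes_emitted=0
After char 3 ('N'=13): chars_in_quartet=4 acc=0x74528D -> emit 74 52 8D, reset; bytes_emitted=3
After char 4 ('H'=7): chars_in_quartet=1 acc=0x7 bytes_emitted=3
After char 5 ('A'=0): chars_in_quartet=2 acc=0x1C0 bytes_emitted=3
Padding '==': partial quartet acc=0x1C0 -> emit 1C; bytes_emitted=4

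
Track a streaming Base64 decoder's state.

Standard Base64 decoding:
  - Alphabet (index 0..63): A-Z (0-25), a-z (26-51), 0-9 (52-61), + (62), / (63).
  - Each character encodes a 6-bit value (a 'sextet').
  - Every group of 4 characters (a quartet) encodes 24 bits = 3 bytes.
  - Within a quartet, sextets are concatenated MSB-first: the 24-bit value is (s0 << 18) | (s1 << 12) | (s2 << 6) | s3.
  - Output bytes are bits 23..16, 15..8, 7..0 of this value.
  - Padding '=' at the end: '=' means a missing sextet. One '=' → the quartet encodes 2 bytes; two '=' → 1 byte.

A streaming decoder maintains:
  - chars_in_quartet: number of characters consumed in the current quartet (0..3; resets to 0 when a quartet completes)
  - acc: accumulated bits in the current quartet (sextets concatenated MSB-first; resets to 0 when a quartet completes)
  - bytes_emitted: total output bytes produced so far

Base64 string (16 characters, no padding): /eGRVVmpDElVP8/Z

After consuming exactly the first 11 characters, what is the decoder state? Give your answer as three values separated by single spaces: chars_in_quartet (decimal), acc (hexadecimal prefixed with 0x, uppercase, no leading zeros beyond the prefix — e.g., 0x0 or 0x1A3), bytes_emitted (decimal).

Answer: 3 0x3125 6

Derivation:
After char 0 ('/'=63): chars_in_quartet=1 acc=0x3F bytes_emitted=0
After char 1 ('e'=30): chars_in_quartet=2 acc=0xFDE bytes_emitted=0
After char 2 ('G'=6): chars_in_quartet=3 acc=0x3F786 bytes_emitted=0
After char 3 ('R'=17): chars_in_quartet=4 acc=0xFDE191 -> emit FD E1 91, reset; bytes_emitted=3
After char 4 ('V'=21): chars_in_quartet=1 acc=0x15 bytes_emitted=3
After char 5 ('V'=21): chars_in_quartet=2 acc=0x555 bytes_emitted=3
After char 6 ('m'=38): chars_in_quartet=3 acc=0x15566 bytes_emitted=3
After char 7 ('p'=41): chars_in_quartet=4 acc=0x5559A9 -> emit 55 59 A9, reset; bytes_emitted=6
After char 8 ('D'=3): chars_in_quartet=1 acc=0x3 bytes_emitted=6
After char 9 ('E'=4): chars_in_quartet=2 acc=0xC4 bytes_emitted=6
After char 10 ('l'=37): chars_in_quartet=3 acc=0x3125 bytes_emitted=6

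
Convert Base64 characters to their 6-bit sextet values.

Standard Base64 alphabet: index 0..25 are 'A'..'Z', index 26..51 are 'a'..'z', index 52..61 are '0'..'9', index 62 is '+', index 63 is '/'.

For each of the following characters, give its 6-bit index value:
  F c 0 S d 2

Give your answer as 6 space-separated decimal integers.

'F': A..Z range, ord('F') − ord('A') = 5
'c': a..z range, 26 + ord('c') − ord('a') = 28
'0': 0..9 range, 52 + ord('0') − ord('0') = 52
'S': A..Z range, ord('S') − ord('A') = 18
'd': a..z range, 26 + ord('d') − ord('a') = 29
'2': 0..9 range, 52 + ord('2') − ord('0') = 54

Answer: 5 28 52 18 29 54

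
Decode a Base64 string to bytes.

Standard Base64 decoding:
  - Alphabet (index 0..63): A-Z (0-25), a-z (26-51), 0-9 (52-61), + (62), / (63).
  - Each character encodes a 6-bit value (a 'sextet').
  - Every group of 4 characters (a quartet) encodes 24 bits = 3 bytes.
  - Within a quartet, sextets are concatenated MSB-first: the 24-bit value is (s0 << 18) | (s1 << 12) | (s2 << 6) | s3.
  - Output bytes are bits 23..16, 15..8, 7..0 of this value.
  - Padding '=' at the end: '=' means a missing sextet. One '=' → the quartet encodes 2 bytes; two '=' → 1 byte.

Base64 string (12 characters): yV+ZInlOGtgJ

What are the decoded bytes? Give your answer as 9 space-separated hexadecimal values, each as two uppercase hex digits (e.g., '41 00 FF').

After char 0 ('y'=50): chars_in_quartet=1 acc=0x32 bytes_emitted=0
After char 1 ('V'=21): chars_in_quartet=2 acc=0xC95 bytes_emitted=0
After char 2 ('+'=62): chars_in_quartet=3 acc=0x3257E bytes_emitted=0
After char 3 ('Z'=25): chars_in_quartet=4 acc=0xC95F99 -> emit C9 5F 99, reset; bytes_emitted=3
After char 4 ('I'=8): chars_in_quartet=1 acc=0x8 bytes_emitted=3
After char 5 ('n'=39): chars_in_quartet=2 acc=0x227 bytes_emitted=3
After char 6 ('l'=37): chars_in_quartet=3 acc=0x89E5 bytes_emitted=3
After char 7 ('O'=14): chars_in_quartet=4 acc=0x22794E -> emit 22 79 4E, reset; bytes_emitted=6
After char 8 ('G'=6): chars_in_quartet=1 acc=0x6 bytes_emitted=6
After char 9 ('t'=45): chars_in_quartet=2 acc=0x1AD bytes_emitted=6
After char 10 ('g'=32): chars_in_quartet=3 acc=0x6B60 bytes_emitted=6
After char 11 ('J'=9): chars_in_quartet=4 acc=0x1AD809 -> emit 1A D8 09, reset; bytes_emitted=9

Answer: C9 5F 99 22 79 4E 1A D8 09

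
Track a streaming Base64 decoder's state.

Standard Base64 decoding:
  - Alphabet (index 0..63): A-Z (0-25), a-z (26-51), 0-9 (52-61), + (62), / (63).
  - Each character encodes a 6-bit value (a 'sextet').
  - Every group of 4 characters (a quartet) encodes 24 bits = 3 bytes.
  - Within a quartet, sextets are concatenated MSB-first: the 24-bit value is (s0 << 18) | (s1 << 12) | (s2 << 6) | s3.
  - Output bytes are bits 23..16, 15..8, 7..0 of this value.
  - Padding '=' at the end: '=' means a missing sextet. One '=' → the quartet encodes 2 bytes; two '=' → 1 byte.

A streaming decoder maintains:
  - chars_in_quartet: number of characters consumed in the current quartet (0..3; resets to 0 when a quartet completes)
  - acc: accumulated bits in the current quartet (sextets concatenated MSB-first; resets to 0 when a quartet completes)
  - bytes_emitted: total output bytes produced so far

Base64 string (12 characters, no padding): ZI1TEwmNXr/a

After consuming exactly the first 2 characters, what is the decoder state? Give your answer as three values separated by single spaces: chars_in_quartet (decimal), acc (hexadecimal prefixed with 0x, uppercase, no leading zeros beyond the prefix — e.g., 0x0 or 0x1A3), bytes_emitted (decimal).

After char 0 ('Z'=25): chars_in_quartet=1 acc=0x19 bytes_emitted=0
After char 1 ('I'=8): chars_in_quartet=2 acc=0x648 bytes_emitted=0

Answer: 2 0x648 0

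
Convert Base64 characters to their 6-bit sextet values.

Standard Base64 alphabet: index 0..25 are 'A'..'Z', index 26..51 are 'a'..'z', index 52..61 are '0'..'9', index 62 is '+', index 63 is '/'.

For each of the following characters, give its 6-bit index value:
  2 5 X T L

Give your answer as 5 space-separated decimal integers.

'2': 0..9 range, 52 + ord('2') − ord('0') = 54
'5': 0..9 range, 52 + ord('5') − ord('0') = 57
'X': A..Z range, ord('X') − ord('A') = 23
'T': A..Z range, ord('T') − ord('A') = 19
'L': A..Z range, ord('L') − ord('A') = 11

Answer: 54 57 23 19 11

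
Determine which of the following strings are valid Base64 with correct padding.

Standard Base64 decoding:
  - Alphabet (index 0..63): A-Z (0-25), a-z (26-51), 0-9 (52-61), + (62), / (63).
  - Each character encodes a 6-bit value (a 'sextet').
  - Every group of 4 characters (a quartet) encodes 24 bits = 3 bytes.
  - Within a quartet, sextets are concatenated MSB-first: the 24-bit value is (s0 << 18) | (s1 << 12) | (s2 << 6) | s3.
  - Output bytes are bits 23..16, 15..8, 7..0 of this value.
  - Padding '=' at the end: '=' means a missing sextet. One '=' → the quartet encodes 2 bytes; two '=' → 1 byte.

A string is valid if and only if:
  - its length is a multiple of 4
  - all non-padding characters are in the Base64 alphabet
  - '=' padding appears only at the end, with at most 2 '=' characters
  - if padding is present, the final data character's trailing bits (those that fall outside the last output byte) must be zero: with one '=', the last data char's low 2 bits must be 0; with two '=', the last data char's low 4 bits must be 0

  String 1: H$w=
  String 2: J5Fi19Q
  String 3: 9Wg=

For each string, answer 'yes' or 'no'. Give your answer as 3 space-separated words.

Answer: no no yes

Derivation:
String 1: 'H$w=' → invalid (bad char(s): ['$'])
String 2: 'J5Fi19Q' → invalid (len=7 not mult of 4)
String 3: '9Wg=' → valid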